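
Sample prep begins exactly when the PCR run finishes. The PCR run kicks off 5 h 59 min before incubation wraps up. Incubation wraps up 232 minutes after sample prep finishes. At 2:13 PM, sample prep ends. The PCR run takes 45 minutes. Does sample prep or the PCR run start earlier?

Incubation ends at 2:13 PM + 232 min = 6:05 PM.
The PCR run starts at 6:05 PM − 359 min = 12:06 PM.
The PCR run ends at 12:06 PM + 45 min = 12:51 PM.
So sample prep starts at 12:51 PM.
Sample prep starts at 12:51 PM and the PCR run starts at 12:06 PM, so the PCR run is first.

the PCR run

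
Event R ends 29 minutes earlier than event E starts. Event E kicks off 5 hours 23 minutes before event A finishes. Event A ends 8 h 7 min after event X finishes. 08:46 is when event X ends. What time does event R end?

Event A ends at 08:46 + 487 min = 16:53.
Event E starts at 16:53 − 323 min = 11:30.
Event R ends at 11:30 − 29 min = 11:01.

11:01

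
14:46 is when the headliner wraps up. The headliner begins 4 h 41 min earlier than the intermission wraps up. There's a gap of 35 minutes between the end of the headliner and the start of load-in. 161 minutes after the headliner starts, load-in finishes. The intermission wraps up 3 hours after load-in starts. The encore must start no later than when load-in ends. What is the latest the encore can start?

16:21

Load-in starts at 14:46 + 35 min = 15:21.
The intermission ends at 15:21 + 180 min = 18:21.
The headliner starts at 18:21 − 281 min = 13:40.
Load-in ends at 13:40 + 161 min = 16:21.
The encore is bounded by load-in, so the latest it can start is 16:21.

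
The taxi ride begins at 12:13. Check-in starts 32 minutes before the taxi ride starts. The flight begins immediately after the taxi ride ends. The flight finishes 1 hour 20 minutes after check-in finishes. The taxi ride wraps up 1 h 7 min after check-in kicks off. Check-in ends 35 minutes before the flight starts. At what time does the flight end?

Check-in starts at 12:13 − 32 min = 11:41.
The taxi ride ends at 11:41 + 67 min = 12:48.
So the flight starts at 12:48.
Check-in ends at 12:48 − 35 min = 12:13.
The flight ends at 12:13 + 80 min = 13:33.

13:33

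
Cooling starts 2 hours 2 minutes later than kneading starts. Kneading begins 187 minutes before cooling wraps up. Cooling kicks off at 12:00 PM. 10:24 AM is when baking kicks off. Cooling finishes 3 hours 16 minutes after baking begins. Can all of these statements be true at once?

No

Cooling ends at 10:24 AM + 196 min = 1:40 PM.
Kneading starts at 1:40 PM − 187 min = 10:33 AM.
Cooling starts at 10:33 AM + 122 min = 12:35 PM.
But cooling is also said to start at 12:00 PM — a 35-minute conflict.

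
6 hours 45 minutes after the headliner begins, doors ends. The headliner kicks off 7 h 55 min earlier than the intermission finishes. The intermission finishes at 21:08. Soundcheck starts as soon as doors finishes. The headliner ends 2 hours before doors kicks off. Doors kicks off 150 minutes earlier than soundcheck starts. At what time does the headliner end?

15:28

The headliner starts at 21:08 − 475 min = 13:13.
Doors ends at 13:13 + 405 min = 19:58.
So soundcheck starts at 19:58.
Doors starts at 19:58 − 150 min = 17:28.
The headliner ends at 17:28 − 120 min = 15:28.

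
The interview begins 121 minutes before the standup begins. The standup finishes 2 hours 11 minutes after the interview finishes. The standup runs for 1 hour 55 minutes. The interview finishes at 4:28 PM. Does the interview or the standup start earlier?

The standup ends at 4:28 PM + 131 min = 6:39 PM.
The standup starts at 6:39 PM − 115 min = 4:44 PM.
The interview starts at 4:44 PM − 121 min = 2:43 PM.
The interview starts at 2:43 PM and the standup starts at 4:44 PM, so the interview is first.

the interview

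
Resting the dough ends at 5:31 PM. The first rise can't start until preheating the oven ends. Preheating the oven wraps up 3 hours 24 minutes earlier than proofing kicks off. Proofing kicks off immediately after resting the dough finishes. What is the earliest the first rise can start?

Proofing starts at 5:31 PM.
Preheating the oven ends at 5:31 PM − 204 min = 2:07 PM.
The first rise is bounded by preheating the oven, so the earliest it can start is 2:07 PM.

2:07 PM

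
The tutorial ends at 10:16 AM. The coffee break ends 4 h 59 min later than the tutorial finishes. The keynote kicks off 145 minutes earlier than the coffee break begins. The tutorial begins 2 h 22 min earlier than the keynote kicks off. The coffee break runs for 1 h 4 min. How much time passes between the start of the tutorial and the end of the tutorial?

52 minutes

The coffee break ends at 10:16 AM + 299 min = 3:15 PM.
The coffee break starts at 3:15 PM − 64 min = 2:11 PM.
The keynote starts at 2:11 PM − 145 min = 11:46 AM.
The tutorial starts at 11:46 AM − 142 min = 9:24 AM.
From 9:24 AM to 10:16 AM is 52 minutes.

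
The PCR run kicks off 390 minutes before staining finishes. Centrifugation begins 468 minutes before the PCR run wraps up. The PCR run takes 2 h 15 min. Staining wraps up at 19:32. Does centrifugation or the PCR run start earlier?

The PCR run starts at 19:32 − 390 min = 13:02.
The PCR run ends at 13:02 + 135 min = 15:17.
Centrifugation starts at 15:17 − 468 min = 07:29.
Centrifugation starts at 07:29 and the PCR run starts at 13:02, so centrifugation is first.

centrifugation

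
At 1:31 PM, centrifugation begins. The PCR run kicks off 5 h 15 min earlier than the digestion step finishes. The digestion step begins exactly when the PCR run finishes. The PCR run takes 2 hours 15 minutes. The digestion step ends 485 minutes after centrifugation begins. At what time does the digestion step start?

The digestion step ends at 1:31 PM + 485 min = 9:36 PM.
The PCR run starts at 9:36 PM − 315 min = 4:21 PM.
The PCR run ends at 4:21 PM + 135 min = 6:36 PM.
So the digestion step starts at 6:36 PM.

6:36 PM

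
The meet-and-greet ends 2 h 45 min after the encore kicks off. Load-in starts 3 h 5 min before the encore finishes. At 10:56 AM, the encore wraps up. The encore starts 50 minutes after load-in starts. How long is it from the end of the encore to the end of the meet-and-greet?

Load-in starts at 10:56 AM − 185 min = 7:51 AM.
The encore starts at 7:51 AM + 50 min = 8:41 AM.
The meet-and-greet ends at 8:41 AM + 165 min = 11:26 AM.
From 10:56 AM to 11:26 AM is 30 minutes.

30 minutes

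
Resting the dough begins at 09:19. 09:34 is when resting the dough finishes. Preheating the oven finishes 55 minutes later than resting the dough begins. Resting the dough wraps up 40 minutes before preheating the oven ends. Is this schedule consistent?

Yes

Preheating the oven ends at 09:19 + 55 min = 10:14.
Resting the dough ends at 10:14 − 40 min = 09:34.
That matches the stated 09:34, so the schedule is consistent.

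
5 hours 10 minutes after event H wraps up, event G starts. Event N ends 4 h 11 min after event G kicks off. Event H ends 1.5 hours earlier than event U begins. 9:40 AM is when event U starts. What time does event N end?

Event H ends at 9:40 AM − 90 min = 8:10 AM.
Event G starts at 8:10 AM + 310 min = 1:20 PM.
Event N ends at 1:20 PM + 251 min = 5:31 PM.

5:31 PM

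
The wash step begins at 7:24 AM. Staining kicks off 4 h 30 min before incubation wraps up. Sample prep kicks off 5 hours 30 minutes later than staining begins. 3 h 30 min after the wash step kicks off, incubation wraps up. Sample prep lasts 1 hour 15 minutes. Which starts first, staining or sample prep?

staining

Incubation ends at 7:24 AM + 210 min = 10:54 AM.
Staining starts at 10:54 AM − 270 min = 6:24 AM.
Sample prep starts at 6:24 AM + 330 min = 11:54 AM.
Staining starts at 6:24 AM and sample prep starts at 11:54 AM, so staining is first.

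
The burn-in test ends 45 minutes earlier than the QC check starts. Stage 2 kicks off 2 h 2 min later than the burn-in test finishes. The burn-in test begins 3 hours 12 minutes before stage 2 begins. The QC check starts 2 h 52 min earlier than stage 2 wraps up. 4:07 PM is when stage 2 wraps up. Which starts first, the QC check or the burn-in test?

The QC check starts at 4:07 PM − 172 min = 1:15 PM.
The burn-in test ends at 1:15 PM − 45 min = 12:30 PM.
Stage 2 starts at 12:30 PM + 122 min = 2:32 PM.
The burn-in test starts at 2:32 PM − 192 min = 11:20 AM.
The QC check starts at 1:15 PM and the burn-in test starts at 11:20 AM, so the burn-in test is first.

the burn-in test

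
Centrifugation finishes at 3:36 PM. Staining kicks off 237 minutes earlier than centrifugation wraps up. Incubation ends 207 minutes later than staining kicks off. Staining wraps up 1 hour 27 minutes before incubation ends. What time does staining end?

Staining starts at 3:36 PM − 237 min = 11:39 AM.
Incubation ends at 11:39 AM + 207 min = 3:06 PM.
Staining ends at 3:06 PM − 87 min = 1:39 PM.

1:39 PM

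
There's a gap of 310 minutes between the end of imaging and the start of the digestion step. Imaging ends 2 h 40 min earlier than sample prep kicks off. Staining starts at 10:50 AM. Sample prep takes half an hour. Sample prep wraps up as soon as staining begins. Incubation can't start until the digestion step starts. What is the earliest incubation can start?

Sample prep ends at 10:50 AM.
Sample prep starts at 10:50 AM − 30 min = 10:20 AM.
Imaging ends at 10:20 AM − 160 min = 7:40 AM.
The digestion step starts at 7:40 AM + 310 min = 12:50 PM.
Incubation is bounded by the digestion step, so the earliest it can start is 12:50 PM.

12:50 PM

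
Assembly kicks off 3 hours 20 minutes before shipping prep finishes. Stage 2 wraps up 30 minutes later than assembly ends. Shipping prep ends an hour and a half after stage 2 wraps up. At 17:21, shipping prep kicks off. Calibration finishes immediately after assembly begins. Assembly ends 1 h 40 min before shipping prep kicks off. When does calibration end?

Assembly ends at 17:21 − 100 min = 15:41.
Stage 2 ends at 15:41 + 30 min = 16:11.
Shipping prep ends at 16:11 + 90 min = 17:41.
Assembly starts at 17:41 − 200 min = 14:21.
So calibration ends at 14:21.

14:21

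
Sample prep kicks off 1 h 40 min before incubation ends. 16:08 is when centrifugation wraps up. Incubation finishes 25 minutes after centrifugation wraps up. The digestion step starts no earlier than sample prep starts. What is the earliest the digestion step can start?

14:53

Incubation ends at 16:08 + 25 min = 16:33.
Sample prep starts at 16:33 − 100 min = 14:53.
The digestion step is bounded by sample prep, so the earliest it can start is 14:53.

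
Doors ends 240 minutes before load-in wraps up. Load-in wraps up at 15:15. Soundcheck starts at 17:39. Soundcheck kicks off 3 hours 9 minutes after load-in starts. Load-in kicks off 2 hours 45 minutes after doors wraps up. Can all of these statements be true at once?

No

Doors ends at 15:15 − 240 min = 11:15.
Load-in starts at 11:15 + 165 min = 14:00.
Soundcheck starts at 14:00 + 189 min = 17:09.
But soundcheck is also said to start at 17:39 — a 30-minute conflict.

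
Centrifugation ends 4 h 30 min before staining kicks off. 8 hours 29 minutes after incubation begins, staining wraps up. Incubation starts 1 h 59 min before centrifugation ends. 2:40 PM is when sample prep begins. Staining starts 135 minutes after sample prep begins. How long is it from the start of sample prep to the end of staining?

4 hours 15 minutes

Staining starts at 2:40 PM + 135 min = 4:55 PM.
Centrifugation ends at 4:55 PM − 270 min = 12:25 PM.
Incubation starts at 12:25 PM − 119 min = 10:26 AM.
Staining ends at 10:26 AM + 509 min = 6:55 PM.
From 2:40 PM to 6:55 PM is 4 hours 15 minutes.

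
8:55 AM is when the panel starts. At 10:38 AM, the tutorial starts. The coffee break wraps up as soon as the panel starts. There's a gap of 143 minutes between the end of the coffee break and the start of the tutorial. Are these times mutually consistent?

No

The coffee break ends at 8:55 AM.
The tutorial starts at 8:55 AM + 143 min = 11:18 AM.
But the tutorial is also said to start at 10:38 AM — a 40-minute conflict.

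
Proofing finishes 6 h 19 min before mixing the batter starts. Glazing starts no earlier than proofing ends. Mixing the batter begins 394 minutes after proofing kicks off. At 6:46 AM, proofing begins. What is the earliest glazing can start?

Mixing the batter starts at 6:46 AM + 394 min = 1:20 PM.
Proofing ends at 1:20 PM − 379 min = 7:01 AM.
Glazing is bounded by proofing, so the earliest it can start is 7:01 AM.

7:01 AM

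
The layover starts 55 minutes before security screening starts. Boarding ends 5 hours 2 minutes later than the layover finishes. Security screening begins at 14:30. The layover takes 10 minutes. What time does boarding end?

18:47

The layover starts at 14:30 − 55 min = 13:35.
The layover ends at 13:35 + 10 min = 13:45.
Boarding ends at 13:45 + 302 min = 18:47.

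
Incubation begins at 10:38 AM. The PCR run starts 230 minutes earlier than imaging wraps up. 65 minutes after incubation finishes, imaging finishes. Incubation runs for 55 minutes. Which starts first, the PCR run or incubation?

Incubation ends at 10:38 AM + 55 min = 11:33 AM.
Imaging ends at 11:33 AM + 65 min = 12:38 PM.
The PCR run starts at 12:38 PM − 230 min = 8:48 AM.
The PCR run starts at 8:48 AM and incubation starts at 10:38 AM, so the PCR run is first.

the PCR run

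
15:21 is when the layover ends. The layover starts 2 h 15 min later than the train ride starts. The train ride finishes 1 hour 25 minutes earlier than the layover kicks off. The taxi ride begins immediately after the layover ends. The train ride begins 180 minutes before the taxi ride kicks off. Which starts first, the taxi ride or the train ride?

the train ride

The taxi ride starts at 15:21.
The train ride starts at 15:21 − 180 min = 12:21.
The taxi ride starts at 15:21 and the train ride starts at 12:21, so the train ride is first.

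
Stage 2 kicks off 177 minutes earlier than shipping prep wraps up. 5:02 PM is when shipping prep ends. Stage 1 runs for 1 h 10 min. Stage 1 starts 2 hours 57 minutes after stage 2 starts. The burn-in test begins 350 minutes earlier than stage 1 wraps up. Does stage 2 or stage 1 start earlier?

stage 2

Stage 2 starts at 5:02 PM − 177 min = 2:05 PM.
Stage 1 starts at 2:05 PM + 177 min = 5:02 PM.
Stage 2 starts at 2:05 PM and stage 1 starts at 5:02 PM, so stage 2 is first.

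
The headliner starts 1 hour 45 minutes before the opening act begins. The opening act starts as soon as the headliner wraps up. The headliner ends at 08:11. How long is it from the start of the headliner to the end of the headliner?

The opening act starts at 08:11.
The headliner starts at 08:11 − 105 min = 06:26.
From 06:26 to 08:11 is 105 minutes.

105 minutes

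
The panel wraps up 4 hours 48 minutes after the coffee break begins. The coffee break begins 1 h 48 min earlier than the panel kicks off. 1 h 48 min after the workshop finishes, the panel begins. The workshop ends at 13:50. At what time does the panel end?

18:38

The panel starts at 13:50 + 108 min = 15:38.
The coffee break starts at 15:38 − 108 min = 13:50.
The panel ends at 13:50 + 288 min = 18:38.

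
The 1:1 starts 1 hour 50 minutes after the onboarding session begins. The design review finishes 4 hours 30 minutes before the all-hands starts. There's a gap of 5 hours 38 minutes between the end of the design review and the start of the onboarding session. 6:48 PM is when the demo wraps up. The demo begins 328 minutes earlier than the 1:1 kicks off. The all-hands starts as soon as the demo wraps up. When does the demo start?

The all-hands starts at 6:48 PM.
The design review ends at 6:48 PM − 270 min = 2:18 PM.
The onboarding session starts at 2:18 PM + 338 min = 7:56 PM.
The 1:1 starts at 7:56 PM + 110 min = 9:46 PM.
The demo starts at 9:46 PM − 328 min = 4:18 PM.

4:18 PM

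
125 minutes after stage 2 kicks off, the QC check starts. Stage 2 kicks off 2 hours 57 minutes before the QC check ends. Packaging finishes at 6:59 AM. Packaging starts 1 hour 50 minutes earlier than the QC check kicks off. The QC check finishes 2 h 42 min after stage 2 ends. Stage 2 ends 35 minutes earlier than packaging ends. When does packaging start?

6:24 AM

Stage 2 ends at 6:59 AM − 35 min = 6:24 AM.
The QC check ends at 6:24 AM + 162 min = 9:06 AM.
Stage 2 starts at 9:06 AM − 177 min = 6:09 AM.
The QC check starts at 6:09 AM + 125 min = 8:14 AM.
Packaging starts at 8:14 AM − 110 min = 6:24 AM.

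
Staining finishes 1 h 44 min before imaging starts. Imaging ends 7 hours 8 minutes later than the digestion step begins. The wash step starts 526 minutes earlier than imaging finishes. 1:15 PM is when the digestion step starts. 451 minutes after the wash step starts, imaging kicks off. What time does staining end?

5:24 PM

Imaging ends at 1:15 PM + 428 min = 8:23 PM.
The wash step starts at 8:23 PM − 526 min = 11:37 AM.
Imaging starts at 11:37 AM + 451 min = 7:08 PM.
Staining ends at 7:08 PM − 104 min = 5:24 PM.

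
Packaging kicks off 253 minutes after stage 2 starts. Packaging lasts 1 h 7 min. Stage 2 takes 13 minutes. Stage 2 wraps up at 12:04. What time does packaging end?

17:11

Stage 2 starts at 12:04 − 13 min = 11:51.
Packaging starts at 11:51 + 253 min = 16:04.
Packaging ends at 16:04 + 67 min = 17:11.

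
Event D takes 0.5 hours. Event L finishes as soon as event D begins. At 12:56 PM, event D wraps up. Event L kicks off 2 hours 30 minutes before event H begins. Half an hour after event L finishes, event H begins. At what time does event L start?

Event D starts at 12:56 PM − 30 min = 12:26 PM.
So event L ends at 12:26 PM.
Event H starts at 12:26 PM + 30 min = 12:56 PM.
Event L starts at 12:56 PM − 150 min = 10:26 AM.

10:26 AM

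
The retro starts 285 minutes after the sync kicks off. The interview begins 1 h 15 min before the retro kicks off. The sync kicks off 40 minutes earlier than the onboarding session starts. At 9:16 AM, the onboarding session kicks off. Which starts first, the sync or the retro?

The sync starts at 9:16 AM − 40 min = 8:36 AM.
The retro starts at 8:36 AM + 285 min = 1:21 PM.
The sync starts at 8:36 AM and the retro starts at 1:21 PM, so the sync is first.

the sync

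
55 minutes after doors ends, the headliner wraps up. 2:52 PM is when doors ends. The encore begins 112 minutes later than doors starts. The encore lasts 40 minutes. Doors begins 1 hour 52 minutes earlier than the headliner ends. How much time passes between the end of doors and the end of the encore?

1 hour 35 minutes

The headliner ends at 2:52 PM + 55 min = 3:47 PM.
Doors starts at 3:47 PM − 112 min = 1:55 PM.
The encore starts at 1:55 PM + 112 min = 3:47 PM.
The encore ends at 3:47 PM + 40 min = 4:27 PM.
From 2:52 PM to 4:27 PM is 1 hour 35 minutes.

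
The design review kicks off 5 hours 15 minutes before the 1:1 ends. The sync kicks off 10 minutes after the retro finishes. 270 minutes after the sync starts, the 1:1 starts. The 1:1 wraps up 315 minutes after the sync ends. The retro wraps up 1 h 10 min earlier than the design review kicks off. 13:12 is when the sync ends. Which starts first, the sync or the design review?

The 1:1 ends at 13:12 + 315 min = 18:27.
The design review starts at 18:27 − 315 min = 13:12.
The retro ends at 13:12 − 70 min = 12:02.
The sync starts at 12:02 + 10 min = 12:12.
The sync starts at 12:12 and the design review starts at 13:12, so the sync is first.

the sync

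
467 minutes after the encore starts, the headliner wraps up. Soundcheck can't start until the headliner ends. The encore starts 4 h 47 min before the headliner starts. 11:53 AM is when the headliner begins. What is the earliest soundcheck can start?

The encore starts at 11:53 AM − 287 min = 7:06 AM.
The headliner ends at 7:06 AM + 467 min = 2:53 PM.
Soundcheck is bounded by the headliner, so the earliest it can start is 2:53 PM.

2:53 PM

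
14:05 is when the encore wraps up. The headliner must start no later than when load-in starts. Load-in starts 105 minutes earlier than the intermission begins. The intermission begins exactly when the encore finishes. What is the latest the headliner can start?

12:20

The intermission starts at 14:05.
Load-in starts at 14:05 − 105 min = 12:20.
The headliner is bounded by load-in, so the latest it can start is 12:20.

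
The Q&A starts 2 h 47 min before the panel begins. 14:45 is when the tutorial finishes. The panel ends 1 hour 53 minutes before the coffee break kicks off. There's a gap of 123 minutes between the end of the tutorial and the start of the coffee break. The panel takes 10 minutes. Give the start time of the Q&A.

11:58

The coffee break starts at 14:45 + 123 min = 16:48.
The panel ends at 16:48 − 113 min = 14:55.
The panel starts at 14:55 − 10 min = 14:45.
The Q&A starts at 14:45 − 167 min = 11:58.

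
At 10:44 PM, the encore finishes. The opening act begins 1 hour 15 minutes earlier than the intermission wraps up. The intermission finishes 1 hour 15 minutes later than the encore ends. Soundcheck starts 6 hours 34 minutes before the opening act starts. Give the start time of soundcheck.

4:10 PM

The intermission ends at 10:44 PM + 75 min = 11:59 PM.
The opening act starts at 11:59 PM − 75 min = 10:44 PM.
Soundcheck starts at 10:44 PM − 394 min = 4:10 PM.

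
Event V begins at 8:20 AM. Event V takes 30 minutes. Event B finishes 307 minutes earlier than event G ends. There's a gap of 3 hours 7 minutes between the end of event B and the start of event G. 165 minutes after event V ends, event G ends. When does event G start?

9:35 AM

Event V ends at 8:20 AM + 30 min = 8:50 AM.
Event G ends at 8:50 AM + 165 min = 11:35 AM.
Event B ends at 11:35 AM − 307 min = 6:28 AM.
Event G starts at 6:28 AM + 187 min = 9:35 AM.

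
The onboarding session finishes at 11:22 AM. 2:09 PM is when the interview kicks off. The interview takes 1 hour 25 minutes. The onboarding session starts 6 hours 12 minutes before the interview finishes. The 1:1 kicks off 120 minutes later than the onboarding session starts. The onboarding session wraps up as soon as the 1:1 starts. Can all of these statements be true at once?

The interview ends at 2:09 PM + 85 min = 3:34 PM.
The onboarding session starts at 3:34 PM − 372 min = 9:22 AM.
The 1:1 starts at 9:22 AM + 120 min = 11:22 AM.
So the onboarding session ends at 11:22 AM.
That matches the stated 11:22 AM, so the schedule is consistent.

Yes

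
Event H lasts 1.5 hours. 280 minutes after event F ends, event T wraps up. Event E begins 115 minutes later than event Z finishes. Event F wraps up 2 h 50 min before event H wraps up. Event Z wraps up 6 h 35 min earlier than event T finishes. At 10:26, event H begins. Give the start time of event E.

09:06

Event H ends at 10:26 + 90 min = 11:56.
Event F ends at 11:56 − 170 min = 09:06.
Event T ends at 09:06 + 280 min = 13:46.
Event Z ends at 13:46 − 395 min = 07:11.
Event E starts at 07:11 + 115 min = 09:06.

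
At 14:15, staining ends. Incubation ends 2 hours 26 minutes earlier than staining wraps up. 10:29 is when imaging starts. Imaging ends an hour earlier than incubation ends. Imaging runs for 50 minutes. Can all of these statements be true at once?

No

Incubation ends at 14:15 − 146 min = 11:49.
Imaging ends at 11:49 − 60 min = 10:49.
Imaging starts at 10:49 − 50 min = 09:59.
But imaging is also said to start at 10:29 — a 30-minute conflict.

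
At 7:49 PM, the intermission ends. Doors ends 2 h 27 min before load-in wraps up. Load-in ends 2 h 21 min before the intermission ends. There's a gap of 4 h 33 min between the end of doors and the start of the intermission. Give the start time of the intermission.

Load-in ends at 7:49 PM − 141 min = 5:28 PM.
Doors ends at 5:28 PM − 147 min = 3:01 PM.
The intermission starts at 3:01 PM + 273 min = 7:34 PM.

7:34 PM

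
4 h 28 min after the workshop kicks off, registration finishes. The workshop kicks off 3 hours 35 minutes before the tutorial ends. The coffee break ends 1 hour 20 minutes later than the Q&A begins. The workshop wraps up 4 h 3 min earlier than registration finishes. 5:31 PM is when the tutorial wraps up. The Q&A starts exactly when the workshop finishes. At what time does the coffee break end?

The workshop starts at 5:31 PM − 215 min = 1:56 PM.
Registration ends at 1:56 PM + 268 min = 6:24 PM.
The workshop ends at 6:24 PM − 243 min = 2:21 PM.
So the Q&A starts at 2:21 PM.
The coffee break ends at 2:21 PM + 80 min = 3:41 PM.

3:41 PM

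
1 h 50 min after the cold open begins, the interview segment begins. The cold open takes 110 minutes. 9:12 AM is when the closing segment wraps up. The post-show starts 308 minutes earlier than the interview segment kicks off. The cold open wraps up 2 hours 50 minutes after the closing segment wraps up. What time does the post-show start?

The cold open ends at 9:12 AM + 170 min = 12:02 PM.
The cold open starts at 12:02 PM − 110 min = 10:12 AM.
The interview segment starts at 10:12 AM + 110 min = 12:02 PM.
The post-show starts at 12:02 PM − 308 min = 6:54 AM.

6:54 AM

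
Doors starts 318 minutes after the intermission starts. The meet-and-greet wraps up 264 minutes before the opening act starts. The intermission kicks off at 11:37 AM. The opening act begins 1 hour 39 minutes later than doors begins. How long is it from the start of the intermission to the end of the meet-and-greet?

2 h 33 min

Doors starts at 11:37 AM + 318 min = 4:55 PM.
The opening act starts at 4:55 PM + 99 min = 6:34 PM.
The meet-and-greet ends at 6:34 PM − 264 min = 2:10 PM.
From 11:37 AM to 2:10 PM is 2 h 33 min.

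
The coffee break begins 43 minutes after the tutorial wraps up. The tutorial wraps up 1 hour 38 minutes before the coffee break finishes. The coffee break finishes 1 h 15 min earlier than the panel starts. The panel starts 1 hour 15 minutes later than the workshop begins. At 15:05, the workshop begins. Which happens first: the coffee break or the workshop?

the coffee break

The panel starts at 15:05 + 75 min = 16:20.
The coffee break ends at 16:20 − 75 min = 15:05.
The tutorial ends at 15:05 − 98 min = 13:27.
The coffee break starts at 13:27 + 43 min = 14:10.
The coffee break starts at 14:10 and the workshop starts at 15:05, so the coffee break is first.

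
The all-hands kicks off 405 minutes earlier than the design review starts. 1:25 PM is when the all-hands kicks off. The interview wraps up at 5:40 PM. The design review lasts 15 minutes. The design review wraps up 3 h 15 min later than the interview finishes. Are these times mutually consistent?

No

The design review ends at 5:40 PM + 195 min = 8:55 PM.
The design review starts at 8:55 PM − 15 min = 8:40 PM.
The all-hands starts at 8:40 PM − 405 min = 1:55 PM.
But the all-hands is also said to start at 1:25 PM — a 30-minute conflict.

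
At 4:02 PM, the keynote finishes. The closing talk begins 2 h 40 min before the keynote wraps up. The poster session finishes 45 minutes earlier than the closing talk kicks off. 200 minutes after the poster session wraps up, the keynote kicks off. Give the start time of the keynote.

The closing talk starts at 4:02 PM − 160 min = 1:22 PM.
The poster session ends at 1:22 PM − 45 min = 12:37 PM.
The keynote starts at 12:37 PM + 200 min = 3:57 PM.

3:57 PM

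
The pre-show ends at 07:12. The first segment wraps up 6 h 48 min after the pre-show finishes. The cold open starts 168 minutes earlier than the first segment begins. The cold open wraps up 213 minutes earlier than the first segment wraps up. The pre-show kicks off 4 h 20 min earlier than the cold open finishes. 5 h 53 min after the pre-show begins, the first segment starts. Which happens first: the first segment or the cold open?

the cold open

The first segment ends at 07:12 + 408 min = 14:00.
The cold open ends at 14:00 − 213 min = 10:27.
The pre-show starts at 10:27 − 260 min = 06:07.
The first segment starts at 06:07 + 353 min = 12:00.
The cold open starts at 12:00 − 168 min = 09:12.
The first segment starts at 12:00 and the cold open starts at 09:12, so the cold open is first.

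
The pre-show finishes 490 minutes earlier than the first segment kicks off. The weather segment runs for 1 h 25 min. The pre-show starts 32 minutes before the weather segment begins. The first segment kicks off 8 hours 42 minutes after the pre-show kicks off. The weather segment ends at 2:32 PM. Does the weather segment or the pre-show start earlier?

the pre-show

The weather segment starts at 2:32 PM − 85 min = 1:07 PM.
The pre-show starts at 1:07 PM − 32 min = 12:35 PM.
The weather segment starts at 1:07 PM and the pre-show starts at 12:35 PM, so the pre-show is first.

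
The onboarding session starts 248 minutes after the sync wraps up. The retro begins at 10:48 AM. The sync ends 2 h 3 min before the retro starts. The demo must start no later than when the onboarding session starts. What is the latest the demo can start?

The sync ends at 10:48 AM − 123 min = 8:45 AM.
The onboarding session starts at 8:45 AM + 248 min = 12:53 PM.
The demo is bounded by the onboarding session, so the latest it can start is 12:53 PM.

12:53 PM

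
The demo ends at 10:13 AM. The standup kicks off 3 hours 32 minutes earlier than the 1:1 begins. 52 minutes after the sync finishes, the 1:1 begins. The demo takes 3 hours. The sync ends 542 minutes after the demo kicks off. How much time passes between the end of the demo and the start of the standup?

3 hours 22 minutes

The demo starts at 10:13 AM − 180 min = 7:13 AM.
The sync ends at 7:13 AM + 542 min = 4:15 PM.
The 1:1 starts at 4:15 PM + 52 min = 5:07 PM.
The standup starts at 5:07 PM − 212 min = 1:35 PM.
From 10:13 AM to 1:35 PM is 3 hours 22 minutes.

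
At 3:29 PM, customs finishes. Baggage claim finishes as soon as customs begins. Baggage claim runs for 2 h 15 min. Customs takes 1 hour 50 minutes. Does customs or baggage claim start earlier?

Customs starts at 3:29 PM − 110 min = 1:39 PM.
So baggage claim ends at 1:39 PM.
Baggage claim starts at 1:39 PM − 135 min = 11:24 AM.
Customs starts at 1:39 PM and baggage claim starts at 11:24 AM, so baggage claim is first.

baggage claim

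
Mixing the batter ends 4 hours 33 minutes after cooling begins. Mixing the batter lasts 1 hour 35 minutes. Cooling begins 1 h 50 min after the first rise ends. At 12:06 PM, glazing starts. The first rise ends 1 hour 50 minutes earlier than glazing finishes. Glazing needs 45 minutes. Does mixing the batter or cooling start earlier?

Glazing ends at 12:06 PM + 45 min = 12:51 PM.
The first rise ends at 12:51 PM − 110 min = 11:01 AM.
Cooling starts at 11:01 AM + 110 min = 12:51 PM.
Mixing the batter ends at 12:51 PM + 273 min = 5:24 PM.
Mixing the batter starts at 5:24 PM − 95 min = 3:49 PM.
Mixing the batter starts at 3:49 PM and cooling starts at 12:51 PM, so cooling is first.

cooling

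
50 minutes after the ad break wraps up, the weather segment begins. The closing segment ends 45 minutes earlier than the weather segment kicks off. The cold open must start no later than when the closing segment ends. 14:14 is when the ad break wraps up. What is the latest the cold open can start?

The weather segment starts at 14:14 + 50 min = 15:04.
The closing segment ends at 15:04 − 45 min = 14:19.
The cold open is bounded by the closing segment, so the latest it can start is 14:19.

14:19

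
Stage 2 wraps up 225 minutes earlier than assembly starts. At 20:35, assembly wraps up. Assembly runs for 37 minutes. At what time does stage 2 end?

16:13

Assembly starts at 20:35 − 37 min = 19:58.
Stage 2 ends at 19:58 − 225 min = 16:13.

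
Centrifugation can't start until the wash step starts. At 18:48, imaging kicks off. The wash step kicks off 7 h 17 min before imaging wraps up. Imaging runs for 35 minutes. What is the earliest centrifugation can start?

12:06

Imaging ends at 18:48 + 35 min = 19:23.
The wash step starts at 19:23 − 437 min = 12:06.
Centrifugation is bounded by the wash step, so the earliest it can start is 12:06.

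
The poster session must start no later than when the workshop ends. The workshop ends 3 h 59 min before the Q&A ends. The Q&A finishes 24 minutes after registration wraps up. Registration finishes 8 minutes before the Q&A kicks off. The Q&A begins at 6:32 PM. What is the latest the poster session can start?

Registration ends at 6:32 PM − 8 min = 6:24 PM.
The Q&A ends at 6:24 PM + 24 min = 6:48 PM.
The workshop ends at 6:48 PM − 239 min = 2:49 PM.
The poster session is bounded by the workshop, so the latest it can start is 2:49 PM.

2:49 PM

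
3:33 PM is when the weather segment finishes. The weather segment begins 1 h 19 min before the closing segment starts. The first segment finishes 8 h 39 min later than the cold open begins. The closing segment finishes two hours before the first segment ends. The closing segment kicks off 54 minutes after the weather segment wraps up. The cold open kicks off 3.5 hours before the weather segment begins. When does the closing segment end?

6:17 PM

The closing segment starts at 3:33 PM + 54 min = 4:27 PM.
The weather segment starts at 4:27 PM − 79 min = 3:08 PM.
The cold open starts at 3:08 PM − 210 min = 11:38 AM.
The first segment ends at 11:38 AM + 519 min = 8:17 PM.
The closing segment ends at 8:17 PM − 120 min = 6:17 PM.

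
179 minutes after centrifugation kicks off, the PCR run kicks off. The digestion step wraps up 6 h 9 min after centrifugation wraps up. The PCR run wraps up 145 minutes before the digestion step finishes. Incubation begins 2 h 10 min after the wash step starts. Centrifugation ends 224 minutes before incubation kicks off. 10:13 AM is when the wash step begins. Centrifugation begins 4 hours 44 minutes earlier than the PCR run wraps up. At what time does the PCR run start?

10:38 AM

Incubation starts at 10:13 AM + 130 min = 12:23 PM.
Centrifugation ends at 12:23 PM − 224 min = 8:39 AM.
The digestion step ends at 8:39 AM + 369 min = 2:48 PM.
The PCR run ends at 2:48 PM − 145 min = 12:23 PM.
Centrifugation starts at 12:23 PM − 284 min = 7:39 AM.
The PCR run starts at 7:39 AM + 179 min = 10:38 AM.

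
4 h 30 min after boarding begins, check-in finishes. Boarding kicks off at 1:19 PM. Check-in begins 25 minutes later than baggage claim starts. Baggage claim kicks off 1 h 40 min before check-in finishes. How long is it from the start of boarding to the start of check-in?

Check-in ends at 1:19 PM + 270 min = 5:49 PM.
Baggage claim starts at 5:49 PM − 100 min = 4:09 PM.
Check-in starts at 4:09 PM + 25 min = 4:34 PM.
From 1:19 PM to 4:34 PM is 195 minutes.

195 minutes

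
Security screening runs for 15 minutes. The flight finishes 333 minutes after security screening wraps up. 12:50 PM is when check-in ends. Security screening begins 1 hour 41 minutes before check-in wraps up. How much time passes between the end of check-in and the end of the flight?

247 minutes

Security screening starts at 12:50 PM − 101 min = 11:09 AM.
Security screening ends at 11:09 AM + 15 min = 11:24 AM.
The flight ends at 11:24 AM + 333 min = 4:57 PM.
From 12:50 PM to 4:57 PM is 247 minutes.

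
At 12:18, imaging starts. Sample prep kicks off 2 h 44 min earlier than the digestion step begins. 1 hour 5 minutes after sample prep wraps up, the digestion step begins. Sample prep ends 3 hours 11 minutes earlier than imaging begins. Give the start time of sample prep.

Sample prep ends at 12:18 − 191 min = 09:07.
The digestion step starts at 09:07 + 65 min = 10:12.
Sample prep starts at 10:12 − 164 min = 07:28.

07:28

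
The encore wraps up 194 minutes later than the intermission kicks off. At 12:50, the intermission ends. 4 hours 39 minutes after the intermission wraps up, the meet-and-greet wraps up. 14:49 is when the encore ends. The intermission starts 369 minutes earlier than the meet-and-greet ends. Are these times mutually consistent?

No

The meet-and-greet ends at 12:50 + 279 min = 17:29.
The intermission starts at 17:29 − 369 min = 11:20.
The encore ends at 11:20 + 194 min = 14:34.
But the encore is also said to end at 14:49 — a 15-minute conflict.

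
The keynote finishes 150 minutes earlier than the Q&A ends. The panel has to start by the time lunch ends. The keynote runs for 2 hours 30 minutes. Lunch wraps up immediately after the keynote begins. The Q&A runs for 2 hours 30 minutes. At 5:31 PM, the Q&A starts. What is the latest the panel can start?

3:01 PM

The Q&A ends at 5:31 PM + 150 min = 8:01 PM.
The keynote ends at 8:01 PM − 150 min = 5:31 PM.
The keynote starts at 5:31 PM − 150 min = 3:01 PM.
So lunch ends at 3:01 PM.
The panel is bounded by lunch, so the latest it can start is 3:01 PM.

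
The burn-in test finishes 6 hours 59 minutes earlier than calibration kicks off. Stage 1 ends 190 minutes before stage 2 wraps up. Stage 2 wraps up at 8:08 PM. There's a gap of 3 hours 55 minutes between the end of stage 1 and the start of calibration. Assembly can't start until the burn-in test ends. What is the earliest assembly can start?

Stage 1 ends at 8:08 PM − 190 min = 4:58 PM.
Calibration starts at 4:58 PM + 235 min = 8:53 PM.
The burn-in test ends at 8:53 PM − 419 min = 1:54 PM.
Assembly is bounded by the burn-in test, so the earliest it can start is 1:54 PM.

1:54 PM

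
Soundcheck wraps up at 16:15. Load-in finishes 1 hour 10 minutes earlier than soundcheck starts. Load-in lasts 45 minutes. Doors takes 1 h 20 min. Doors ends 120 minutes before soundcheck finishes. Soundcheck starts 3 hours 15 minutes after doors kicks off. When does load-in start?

Doors ends at 16:15 − 120 min = 14:15.
Doors starts at 14:15 − 80 min = 12:55.
Soundcheck starts at 12:55 + 195 min = 16:10.
Load-in ends at 16:10 − 70 min = 15:00.
Load-in starts at 15:00 − 45 min = 14:15.

14:15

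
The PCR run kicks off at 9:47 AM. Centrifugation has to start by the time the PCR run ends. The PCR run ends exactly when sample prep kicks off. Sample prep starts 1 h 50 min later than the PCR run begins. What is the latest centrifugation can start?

11:37 AM

Sample prep starts at 9:47 AM + 110 min = 11:37 AM.
So the PCR run ends at 11:37 AM.
Centrifugation is bounded by the PCR run, so the latest it can start is 11:37 AM.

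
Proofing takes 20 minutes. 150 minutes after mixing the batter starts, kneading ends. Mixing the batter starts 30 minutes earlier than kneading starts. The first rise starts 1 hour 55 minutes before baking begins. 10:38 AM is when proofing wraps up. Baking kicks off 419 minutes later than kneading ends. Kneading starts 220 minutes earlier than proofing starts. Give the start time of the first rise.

1:42 PM

Proofing starts at 10:38 AM − 20 min = 10:18 AM.
Kneading starts at 10:18 AM − 220 min = 6:38 AM.
Mixing the batter starts at 6:38 AM − 30 min = 6:08 AM.
Kneading ends at 6:08 AM + 150 min = 8:38 AM.
Baking starts at 8:38 AM + 419 min = 3:37 PM.
The first rise starts at 3:37 PM − 115 min = 1:42 PM.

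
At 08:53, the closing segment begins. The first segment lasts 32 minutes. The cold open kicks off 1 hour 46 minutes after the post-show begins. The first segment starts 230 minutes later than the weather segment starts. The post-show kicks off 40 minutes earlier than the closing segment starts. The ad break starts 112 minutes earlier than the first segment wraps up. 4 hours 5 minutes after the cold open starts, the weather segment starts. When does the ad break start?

The post-show starts at 08:53 − 40 min = 08:13.
The cold open starts at 08:13 + 106 min = 09:59.
The weather segment starts at 09:59 + 245 min = 14:04.
The first segment starts at 14:04 + 230 min = 17:54.
The first segment ends at 17:54 + 32 min = 18:26.
The ad break starts at 18:26 − 112 min = 16:34.

16:34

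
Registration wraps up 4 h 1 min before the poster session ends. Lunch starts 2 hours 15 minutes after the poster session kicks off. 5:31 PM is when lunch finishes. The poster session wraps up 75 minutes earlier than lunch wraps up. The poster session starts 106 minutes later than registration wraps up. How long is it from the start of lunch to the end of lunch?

1 hour 15 minutes

The poster session ends at 5:31 PM − 75 min = 4:16 PM.
Registration ends at 4:16 PM − 241 min = 12:15 PM.
The poster session starts at 12:15 PM + 106 min = 2:01 PM.
Lunch starts at 2:01 PM + 135 min = 4:16 PM.
From 4:16 PM to 5:31 PM is 1 hour 15 minutes.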